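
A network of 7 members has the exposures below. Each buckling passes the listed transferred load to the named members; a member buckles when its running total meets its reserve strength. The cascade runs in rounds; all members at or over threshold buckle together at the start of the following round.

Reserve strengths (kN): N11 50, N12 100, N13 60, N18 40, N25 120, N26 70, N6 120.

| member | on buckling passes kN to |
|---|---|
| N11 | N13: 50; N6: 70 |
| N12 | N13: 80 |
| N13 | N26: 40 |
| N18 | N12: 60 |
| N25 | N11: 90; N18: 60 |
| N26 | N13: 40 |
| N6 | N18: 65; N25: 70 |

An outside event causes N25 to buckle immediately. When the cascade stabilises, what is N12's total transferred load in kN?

60

Round 1 — N25 buckles (initial).
  N11: +90 → 90 ≥ 50
  N18: +60 → 60 ≥ 40
Round 2 — N11, N18 buckle.
  N12: +60 → 60 < 100
  N13: +50 → 50 < 60
  N6: +70 → 70 < 120
No further bucklings.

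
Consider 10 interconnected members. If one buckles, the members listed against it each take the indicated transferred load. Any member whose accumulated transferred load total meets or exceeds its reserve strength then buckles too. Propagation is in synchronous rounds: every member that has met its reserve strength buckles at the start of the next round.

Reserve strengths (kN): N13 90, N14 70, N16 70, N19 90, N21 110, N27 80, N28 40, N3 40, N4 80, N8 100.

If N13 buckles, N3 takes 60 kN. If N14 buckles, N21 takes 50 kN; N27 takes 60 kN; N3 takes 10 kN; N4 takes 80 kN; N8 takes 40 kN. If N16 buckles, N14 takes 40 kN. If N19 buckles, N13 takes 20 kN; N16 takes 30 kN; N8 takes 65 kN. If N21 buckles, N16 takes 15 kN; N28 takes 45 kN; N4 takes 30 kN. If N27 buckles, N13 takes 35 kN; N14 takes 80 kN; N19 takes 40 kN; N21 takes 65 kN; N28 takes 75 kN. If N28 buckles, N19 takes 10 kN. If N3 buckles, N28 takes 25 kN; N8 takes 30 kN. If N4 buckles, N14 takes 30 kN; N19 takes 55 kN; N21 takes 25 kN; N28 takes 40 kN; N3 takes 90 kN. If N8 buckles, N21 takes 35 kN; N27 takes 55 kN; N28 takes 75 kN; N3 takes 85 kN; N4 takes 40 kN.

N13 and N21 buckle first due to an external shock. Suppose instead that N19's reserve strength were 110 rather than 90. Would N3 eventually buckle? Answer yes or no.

With N19's reserve strength at 110:
Round 1 — N13, N21 buckle (initial).
  N16: +15 → 15 < 70
  N28: +45 → 45 ≥ 40
  N3: +60 → 60 ≥ 40
  N4: +30 → 30 < 80
Round 2 — N28, N3 buckle.
  N19: +10 → 10 < 110
  N8: +30 → 30 < 100
No further bucklings.

yes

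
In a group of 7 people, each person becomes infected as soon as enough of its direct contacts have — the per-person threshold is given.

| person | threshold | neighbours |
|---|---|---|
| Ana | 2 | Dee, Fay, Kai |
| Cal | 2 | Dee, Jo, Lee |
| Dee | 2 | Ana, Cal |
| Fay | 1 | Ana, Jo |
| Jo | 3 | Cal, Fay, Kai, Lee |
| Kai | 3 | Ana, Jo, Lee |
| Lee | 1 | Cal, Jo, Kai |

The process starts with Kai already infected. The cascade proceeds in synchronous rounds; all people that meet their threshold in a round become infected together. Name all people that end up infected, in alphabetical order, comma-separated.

Kai, Lee

Round 1 — Kai becomes infected (initial).
Round 2 — checking thresholds:
  Ana: 1 of 3 neighbours < 2, below threshold.
  Jo: 1 of 4 neighbours < 3, below threshold.
  Lee: 1 of 3 neighbours ≥ 1, becomes infected.
Round 3 — no new infections; cascade stops.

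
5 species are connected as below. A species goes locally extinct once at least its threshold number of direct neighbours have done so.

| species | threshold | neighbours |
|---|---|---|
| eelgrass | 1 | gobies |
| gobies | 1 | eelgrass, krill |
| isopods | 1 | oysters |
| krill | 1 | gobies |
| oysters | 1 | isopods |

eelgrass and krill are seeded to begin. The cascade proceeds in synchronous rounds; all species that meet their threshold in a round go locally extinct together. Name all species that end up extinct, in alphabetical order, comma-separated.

Round 1 — eelgrass, krill go locally extinct (initial).
Round 2 — checking thresholds:
  gobies: 2 of 2 neighbours ≥ 1, goes locally extinct.
Round 3 — no new extinctions; cascade stops.

eelgrass, gobies, krill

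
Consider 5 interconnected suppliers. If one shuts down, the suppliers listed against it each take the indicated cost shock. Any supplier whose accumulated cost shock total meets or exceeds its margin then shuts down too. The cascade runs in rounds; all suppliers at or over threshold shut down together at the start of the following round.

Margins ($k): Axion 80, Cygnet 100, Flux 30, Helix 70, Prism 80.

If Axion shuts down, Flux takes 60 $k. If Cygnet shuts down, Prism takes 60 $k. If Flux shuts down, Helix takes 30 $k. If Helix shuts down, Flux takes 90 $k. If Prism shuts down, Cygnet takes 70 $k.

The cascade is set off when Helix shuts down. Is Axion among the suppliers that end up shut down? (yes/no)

Round 1 — Helix shuts down (initial).
  Flux: +90 → 90 ≥ 30
Round 2 — Flux shuts down.
No further shutdowns.

no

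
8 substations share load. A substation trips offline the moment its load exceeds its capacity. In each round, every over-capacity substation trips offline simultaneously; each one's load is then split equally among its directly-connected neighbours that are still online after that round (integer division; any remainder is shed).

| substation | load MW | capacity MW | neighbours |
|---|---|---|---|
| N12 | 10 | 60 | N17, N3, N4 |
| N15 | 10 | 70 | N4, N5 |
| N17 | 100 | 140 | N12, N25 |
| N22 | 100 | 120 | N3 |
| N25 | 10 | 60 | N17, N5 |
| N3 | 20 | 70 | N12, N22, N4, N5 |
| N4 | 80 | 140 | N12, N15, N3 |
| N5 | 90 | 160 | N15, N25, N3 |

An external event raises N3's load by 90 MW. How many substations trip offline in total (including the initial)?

2

Round 1 — N3 at 110 > 70. N3 trips offline.
  N3 sheds 110 MW to N12, N22, N4, N5: 27 each (2 lost).
    N12: 10+27 = 37 ≤ 60
    N22: 100+27 = 127 > 120
    N4: 80+27 = 107 ≤ 140
    N5: 90+27 = 117 ≤ 160
Round 2 — N22 trips offline.
  N22 sheds 127 MW: no online neighbours, lost.
No further trips.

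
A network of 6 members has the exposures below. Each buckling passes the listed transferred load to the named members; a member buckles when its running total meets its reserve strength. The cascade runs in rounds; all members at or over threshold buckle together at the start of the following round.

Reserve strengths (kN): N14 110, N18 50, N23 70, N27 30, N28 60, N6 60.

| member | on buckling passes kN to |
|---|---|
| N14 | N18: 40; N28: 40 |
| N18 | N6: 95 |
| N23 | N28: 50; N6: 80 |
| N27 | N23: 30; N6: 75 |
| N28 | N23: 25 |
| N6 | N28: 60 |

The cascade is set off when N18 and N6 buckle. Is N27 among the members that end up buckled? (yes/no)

no

Round 1 — N18, N6 buckle (initial).
  N28: +60 → 60 ≥ 60
Round 2 — N28 buckles.
  N23: +25 → 25 < 70
No further bucklings.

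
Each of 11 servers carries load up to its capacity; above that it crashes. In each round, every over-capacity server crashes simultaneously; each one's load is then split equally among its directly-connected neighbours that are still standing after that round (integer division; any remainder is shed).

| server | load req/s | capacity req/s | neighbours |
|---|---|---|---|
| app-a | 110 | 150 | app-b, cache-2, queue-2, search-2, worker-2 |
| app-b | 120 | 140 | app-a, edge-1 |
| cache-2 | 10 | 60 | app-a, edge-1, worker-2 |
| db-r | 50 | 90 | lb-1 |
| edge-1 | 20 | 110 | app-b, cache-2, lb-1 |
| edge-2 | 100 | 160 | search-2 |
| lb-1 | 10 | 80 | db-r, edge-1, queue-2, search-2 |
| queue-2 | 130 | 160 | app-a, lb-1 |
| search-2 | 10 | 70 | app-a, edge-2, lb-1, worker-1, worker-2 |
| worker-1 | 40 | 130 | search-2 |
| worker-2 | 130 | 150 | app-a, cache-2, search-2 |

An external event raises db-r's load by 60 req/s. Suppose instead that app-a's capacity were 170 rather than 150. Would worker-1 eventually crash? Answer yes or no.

no

With app-a's capacity at 170:
Round 1 — db-r at 110 > 90. db-r crashes.
  db-r sheds 110 req/s to lb-1: 110 each.
    lb-1: 10+110 = 120 > 80
Round 2 — lb-1 crashes.
  lb-1 sheds 120 req/s to edge-1, queue-2, search-2: 40 each.
    edge-1: 20+40 = 60 ≤ 110
    queue-2: 130+40 = 170 > 160
    search-2: 10+40 = 50 ≤ 70
Round 3 — queue-2 crashes.
  queue-2 sheds 170 req/s to app-a: 170 each.
    app-a: 110+170 = 280 > 170
Round 4 — app-a crashes.
  app-a sheds 280 req/s to app-b, cache-2, search-2, worker-2: 70 each.
    app-b: 120+70 = 190 > 140
    cache-2: 10+70 = 80 > 60
    search-2: 50+70 = 120 > 70
    worker-2: 130+70 = 200 > 150
Round 5 — app-b, cache-2, search-2, worker-2 crash.
  app-b sheds 190 req/s to edge-1: 190 each.
    edge-1: 60+190 = 250 > 110
  cache-2 sheds 80 req/s to edge-1: 80 each.
    edge-1: 250+80 = 330 > 110
  search-2 sheds 120 req/s to edge-2, worker-1: 60 each.
    edge-2: 100+60 = 160 ≤ 160
    worker-1: 40+60 = 100 ≤ 130
  worker-2 sheds 200 req/s: no online neighbours, lost.
Round 6 — edge-1 crashes.
  edge-1 sheds 330 req/s: no online neighbours, lost.
No further crashes.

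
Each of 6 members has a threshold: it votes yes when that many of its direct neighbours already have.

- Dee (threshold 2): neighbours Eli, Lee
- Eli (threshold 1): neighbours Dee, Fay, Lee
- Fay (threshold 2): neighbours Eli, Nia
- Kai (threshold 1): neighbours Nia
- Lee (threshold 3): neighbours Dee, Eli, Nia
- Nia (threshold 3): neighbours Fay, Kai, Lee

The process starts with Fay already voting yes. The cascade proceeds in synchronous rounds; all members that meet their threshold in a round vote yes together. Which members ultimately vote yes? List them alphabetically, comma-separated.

Eli, Fay

Round 1 — Fay votes yes (initial).
Round 2 — checking thresholds:
  Eli: 1 of 3 neighbours ≥ 1, votes yes.
  Nia: 1 of 3 neighbours < 3, below threshold.
Round 3 — no new yes votes; cascade stops.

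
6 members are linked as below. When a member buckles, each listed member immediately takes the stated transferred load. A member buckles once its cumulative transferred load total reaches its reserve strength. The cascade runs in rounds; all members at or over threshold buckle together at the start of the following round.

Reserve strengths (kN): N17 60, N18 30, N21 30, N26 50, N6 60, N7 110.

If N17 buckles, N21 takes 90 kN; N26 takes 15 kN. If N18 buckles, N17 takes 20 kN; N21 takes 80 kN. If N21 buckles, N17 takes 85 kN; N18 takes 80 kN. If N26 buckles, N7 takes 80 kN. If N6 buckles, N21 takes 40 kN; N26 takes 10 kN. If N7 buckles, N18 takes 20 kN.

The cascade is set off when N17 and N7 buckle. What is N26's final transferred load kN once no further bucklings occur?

Round 1 — N17, N7 buckle (initial).
  N18: +20 → 20 < 30
  N21: +90 → 90 ≥ 30
  N26: +15 → 15 < 50
Round 2 — N21 buckles.
  N18: +80 → 100 ≥ 30
Round 3 — N18 buckles.
No further bucklings.

15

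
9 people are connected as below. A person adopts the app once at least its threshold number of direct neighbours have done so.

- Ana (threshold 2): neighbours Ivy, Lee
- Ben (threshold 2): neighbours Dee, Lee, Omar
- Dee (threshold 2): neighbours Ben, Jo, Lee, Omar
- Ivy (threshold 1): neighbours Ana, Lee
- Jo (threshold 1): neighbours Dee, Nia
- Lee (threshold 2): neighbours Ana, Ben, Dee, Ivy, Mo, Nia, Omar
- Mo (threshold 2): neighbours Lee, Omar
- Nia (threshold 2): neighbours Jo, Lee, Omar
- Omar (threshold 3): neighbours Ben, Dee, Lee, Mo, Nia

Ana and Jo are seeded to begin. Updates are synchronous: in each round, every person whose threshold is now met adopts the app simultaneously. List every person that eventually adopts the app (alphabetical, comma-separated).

Ana, Ben, Dee, Ivy, Jo, Lee, Mo, Nia, Omar

Round 1 — Ana, Jo adopt the app (initial).
Round 2 — checking thresholds:
  Dee: 1 of 4 neighbours < 2, not yet.
  Ivy: 1 of 2 neighbours ≥ 1, adopts the app.
  Lee: 1 of 7 neighbours < 2, not yet.
  Nia: 1 of 3 neighbours < 2, not yet.
Round 3 — checking thresholds:
  Dee: 1 of 4 neighbours < 2, not yet.
  Lee: 2 of 7 neighbours ≥ 2, adopts the app.
  Nia: 1 of 3 neighbours < 2, not yet.
Round 4 — checking thresholds:
  Ben: 1 of 3 neighbours < 2, not yet.
  Dee: 2 of 4 neighbours ≥ 2, adopts the app.
  Mo: 1 of 2 neighbours < 2, not yet.
  Nia: 2 of 3 neighbours ≥ 2, adopts the app.
  Omar: 1 of 5 neighbours < 3, not yet.
Round 5 — checking thresholds:
  Ben: 2 of 3 neighbours ≥ 2, adopts the app.
  Mo: 1 of 2 neighbours < 2, not yet.
  Omar: 3 of 5 neighbours ≥ 3, adopts the app.
Round 6 — checking thresholds:
  Mo: 2 of 2 neighbours ≥ 2, adopts the app.
Round 7 — no new adoptions; cascade stops.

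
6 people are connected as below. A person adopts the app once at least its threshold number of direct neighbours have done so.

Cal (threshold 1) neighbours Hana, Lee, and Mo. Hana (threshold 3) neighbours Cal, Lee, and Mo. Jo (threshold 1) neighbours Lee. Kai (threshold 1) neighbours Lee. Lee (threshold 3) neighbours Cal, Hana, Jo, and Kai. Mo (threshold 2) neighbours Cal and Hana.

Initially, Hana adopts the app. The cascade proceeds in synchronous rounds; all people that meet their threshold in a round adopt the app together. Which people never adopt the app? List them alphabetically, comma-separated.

Jo, Kai, Lee

Round 1 — Hana adopts the app (initial).
Round 2 — checking thresholds:
  Cal: 1 of 3 neighbours ≥ 1, adopts the app.
  Lee: 1 of 4 neighbours < 3, not yet.
  Mo: 1 of 2 neighbours < 2, not yet.
Round 3 — checking thresholds:
  Lee: 2 of 4 neighbours < 3, not yet.
  Mo: 2 of 2 neighbours ≥ 2, adopts the app.
Round 4 — no new adoptions; cascade stops.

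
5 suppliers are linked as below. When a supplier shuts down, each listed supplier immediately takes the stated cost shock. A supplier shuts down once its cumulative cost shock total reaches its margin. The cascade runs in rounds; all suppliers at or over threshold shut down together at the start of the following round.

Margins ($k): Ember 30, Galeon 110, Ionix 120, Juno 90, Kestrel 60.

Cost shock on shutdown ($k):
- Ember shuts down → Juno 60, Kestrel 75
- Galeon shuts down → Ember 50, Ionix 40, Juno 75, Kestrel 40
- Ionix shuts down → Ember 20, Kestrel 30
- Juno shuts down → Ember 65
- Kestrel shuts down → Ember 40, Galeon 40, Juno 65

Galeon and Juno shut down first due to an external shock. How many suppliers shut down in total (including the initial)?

Round 1 — Galeon, Juno shut down (initial).
  Ember: +50+65 → 115 ≥ 30
  Ionix: +40 → 40 < 120
  Kestrel: +40 → 40 < 60
Round 2 — Ember shuts down.
  Kestrel: +75 → 115 ≥ 60
Round 3 — Kestrel shuts down.
No further shutdowns.

4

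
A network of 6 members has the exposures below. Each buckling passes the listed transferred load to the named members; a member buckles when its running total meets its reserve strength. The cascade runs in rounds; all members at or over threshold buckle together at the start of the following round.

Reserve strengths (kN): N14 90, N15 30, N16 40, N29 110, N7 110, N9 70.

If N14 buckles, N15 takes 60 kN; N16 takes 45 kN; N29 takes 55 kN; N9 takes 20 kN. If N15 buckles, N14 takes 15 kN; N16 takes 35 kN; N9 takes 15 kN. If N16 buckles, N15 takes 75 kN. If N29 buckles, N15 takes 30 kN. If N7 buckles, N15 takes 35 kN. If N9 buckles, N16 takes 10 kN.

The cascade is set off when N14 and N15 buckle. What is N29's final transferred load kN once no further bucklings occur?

Round 1 — N14, N15 buckle (initial).
  N16: +45+35 → 80 ≥ 40
  N29: +55 → 55 < 110
  N9: +20+15 → 35 < 70
Round 2 — N16 buckles.
No further bucklings.

55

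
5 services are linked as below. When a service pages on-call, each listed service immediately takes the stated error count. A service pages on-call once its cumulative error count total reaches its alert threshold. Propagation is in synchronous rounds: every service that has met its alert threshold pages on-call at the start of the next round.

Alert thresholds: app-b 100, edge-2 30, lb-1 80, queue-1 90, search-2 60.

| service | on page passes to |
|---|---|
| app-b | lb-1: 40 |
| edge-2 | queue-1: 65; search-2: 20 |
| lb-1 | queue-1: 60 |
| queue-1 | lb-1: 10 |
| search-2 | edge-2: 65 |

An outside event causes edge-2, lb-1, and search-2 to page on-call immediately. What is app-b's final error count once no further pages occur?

Round 1 — edge-2, lb-1, search-2 page on-call (initial).
  queue-1: +65+60 → 125 ≥ 90
Round 2 — queue-1 pages on-call.
No further pages.

0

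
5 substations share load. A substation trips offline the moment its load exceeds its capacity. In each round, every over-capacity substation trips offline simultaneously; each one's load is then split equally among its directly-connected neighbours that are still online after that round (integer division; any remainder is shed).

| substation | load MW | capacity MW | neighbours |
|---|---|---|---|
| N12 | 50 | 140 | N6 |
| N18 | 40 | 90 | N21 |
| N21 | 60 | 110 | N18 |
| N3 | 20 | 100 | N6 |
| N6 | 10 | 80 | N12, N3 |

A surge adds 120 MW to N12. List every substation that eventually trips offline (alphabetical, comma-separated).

N12, N3, N6

Round 1 — N12 at 170 > 140. N12 trips offline.
  N12 sheds 170 MW to N6: 170 each.
    N6: 10+170 = 180 > 80
Round 2 — N6 trips offline.
  N6 sheds 180 MW to N3: 180 each.
    N3: 20+180 = 200 > 100
Round 3 — N3 trips offline.
  N3 sheds 200 MW: no online neighbours, lost.
No further trips.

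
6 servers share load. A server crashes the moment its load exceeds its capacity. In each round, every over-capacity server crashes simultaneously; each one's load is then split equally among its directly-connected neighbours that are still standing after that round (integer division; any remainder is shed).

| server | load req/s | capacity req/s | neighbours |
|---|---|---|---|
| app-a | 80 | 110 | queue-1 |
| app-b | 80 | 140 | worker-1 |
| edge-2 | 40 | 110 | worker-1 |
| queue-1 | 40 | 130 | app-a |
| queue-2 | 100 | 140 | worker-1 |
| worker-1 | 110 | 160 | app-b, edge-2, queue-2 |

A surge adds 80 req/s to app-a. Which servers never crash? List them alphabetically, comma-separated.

Round 1 — app-a at 160 > 110. app-a crashes.
  app-a sheds 160 req/s to queue-1: 160 each.
    queue-1: 40+160 = 200 > 130
Round 2 — queue-1 crashes.
  queue-1 sheds 200 req/s: no online neighbours, lost.
No further crashes.

app-b, edge-2, queue-2, worker-1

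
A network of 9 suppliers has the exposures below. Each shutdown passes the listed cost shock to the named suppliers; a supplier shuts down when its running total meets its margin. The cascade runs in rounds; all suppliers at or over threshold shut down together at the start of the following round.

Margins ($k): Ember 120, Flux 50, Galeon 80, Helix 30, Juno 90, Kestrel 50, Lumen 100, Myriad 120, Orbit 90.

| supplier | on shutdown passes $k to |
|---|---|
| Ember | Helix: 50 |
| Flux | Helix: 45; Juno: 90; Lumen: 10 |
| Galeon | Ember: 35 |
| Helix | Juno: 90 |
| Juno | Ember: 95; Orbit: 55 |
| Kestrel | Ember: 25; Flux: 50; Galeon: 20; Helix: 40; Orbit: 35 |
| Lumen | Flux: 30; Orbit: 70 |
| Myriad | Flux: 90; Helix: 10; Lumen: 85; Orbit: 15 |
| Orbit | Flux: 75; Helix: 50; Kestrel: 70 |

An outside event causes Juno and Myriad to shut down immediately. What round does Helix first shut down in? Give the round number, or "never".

Round 1 — Juno, Myriad shut down (initial).
  Ember: +95 → 95 < 120
  Flux: +90 → 90 ≥ 50
  Helix: +10 → 10 < 30
  Lumen: +85 → 85 < 100
  Orbit: +55+15 → 70 < 90
Round 2 — Flux shuts down.
  Helix: +45 → 55 ≥ 30
  Lumen: +10 → 95 < 100
Round 3 — Helix shuts down.
No further shutdowns.

3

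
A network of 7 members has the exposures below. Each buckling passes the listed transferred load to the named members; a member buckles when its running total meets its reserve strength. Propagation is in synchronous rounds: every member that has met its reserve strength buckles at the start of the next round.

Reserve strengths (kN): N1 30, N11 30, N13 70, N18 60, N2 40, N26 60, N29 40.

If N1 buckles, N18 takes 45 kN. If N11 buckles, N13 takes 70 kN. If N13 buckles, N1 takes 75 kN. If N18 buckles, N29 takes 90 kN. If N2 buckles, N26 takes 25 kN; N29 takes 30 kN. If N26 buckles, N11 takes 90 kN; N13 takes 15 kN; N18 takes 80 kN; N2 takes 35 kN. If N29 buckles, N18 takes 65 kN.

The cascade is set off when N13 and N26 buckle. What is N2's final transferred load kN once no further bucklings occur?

35

Round 1 — N13, N26 buckle (initial).
  N1: +75 → 75 ≥ 30
  N11: +90 → 90 ≥ 30
  N18: +80 → 80 ≥ 60
  N2: +35 → 35 < 40
Round 2 — N1, N11, N18 buckle.
  N29: +90 → 90 ≥ 40
Round 3 — N29 buckles.
No further bucklings.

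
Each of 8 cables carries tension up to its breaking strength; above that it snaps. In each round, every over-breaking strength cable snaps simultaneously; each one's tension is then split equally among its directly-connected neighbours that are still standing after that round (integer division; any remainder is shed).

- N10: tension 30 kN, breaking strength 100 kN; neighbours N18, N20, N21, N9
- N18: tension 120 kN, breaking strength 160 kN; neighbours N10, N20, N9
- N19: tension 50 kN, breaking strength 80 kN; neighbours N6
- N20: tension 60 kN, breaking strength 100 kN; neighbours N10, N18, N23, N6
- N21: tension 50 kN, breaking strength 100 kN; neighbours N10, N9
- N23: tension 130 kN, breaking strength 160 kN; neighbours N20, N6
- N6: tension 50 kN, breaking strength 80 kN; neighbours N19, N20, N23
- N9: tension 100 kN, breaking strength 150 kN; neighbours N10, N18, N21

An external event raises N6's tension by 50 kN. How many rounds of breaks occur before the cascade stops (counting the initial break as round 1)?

5

Round 1 — N6 at 100 > 80. N6 snaps.
  N6 sheds 100 kN to N19, N20, N23: 33 each (1 lost).
    N19: 50+33 = 83 > 80
    N20: 60+33 = 93 ≤ 100
    N23: 130+33 = 163 > 160
Round 2 — N19, N23 snap.
  N19 sheds 83 kN: no online neighbours, lost.
  N23 sheds 163 kN to N20: 163 each.
    N20: 93+163 = 256 > 100
Round 3 — N20 snaps.
  N20 sheds 256 kN to N10, N18: 128 each.
    N10: 30+128 = 158 > 100
    N18: 120+128 = 248 > 160
Round 4 — N10, N18 snap.
  N10 sheds 158 kN to N21, N9: 79 each.
    N21: 50+79 = 129 > 100
    N9: 100+79 = 179 > 150
  N18 sheds 248 kN to N9: 248 each.
    N9: 179+248 = 427 > 150
Round 5 — N21, N9 snap.
  N21 sheds 129 kN: no online neighbours, lost.
  N9 sheds 427 kN: no online neighbours, lost.
No further breaks.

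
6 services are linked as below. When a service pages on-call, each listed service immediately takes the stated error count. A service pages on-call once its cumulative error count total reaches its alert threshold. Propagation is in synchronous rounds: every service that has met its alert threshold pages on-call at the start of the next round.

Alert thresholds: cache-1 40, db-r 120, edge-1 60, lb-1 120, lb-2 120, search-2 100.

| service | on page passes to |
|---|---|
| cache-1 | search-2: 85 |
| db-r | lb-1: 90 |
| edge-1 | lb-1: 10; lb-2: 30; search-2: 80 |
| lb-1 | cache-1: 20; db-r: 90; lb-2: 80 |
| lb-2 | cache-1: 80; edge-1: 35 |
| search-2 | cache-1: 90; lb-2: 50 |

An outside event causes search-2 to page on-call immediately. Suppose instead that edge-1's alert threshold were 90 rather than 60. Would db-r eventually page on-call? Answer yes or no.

With edge-1's alert threshold at 90:
Round 1 — search-2 pages on-call (initial).
  cache-1: +90 → 90 ≥ 40
  lb-2: +50 → 50 < 120
Round 2 — cache-1 pages on-call.
No further pages.

no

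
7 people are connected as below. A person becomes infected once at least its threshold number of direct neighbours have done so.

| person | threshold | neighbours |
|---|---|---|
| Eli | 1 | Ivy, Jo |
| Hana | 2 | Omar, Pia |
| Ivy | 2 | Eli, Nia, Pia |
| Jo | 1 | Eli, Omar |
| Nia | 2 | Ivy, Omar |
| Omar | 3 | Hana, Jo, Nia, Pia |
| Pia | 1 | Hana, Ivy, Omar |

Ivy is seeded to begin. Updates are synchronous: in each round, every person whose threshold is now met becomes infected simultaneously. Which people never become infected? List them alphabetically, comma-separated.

Hana, Nia, Omar

Round 1 — Ivy becomes infected (initial).
Round 2 — checking thresholds:
  Eli: 1 of 2 neighbours ≥ 1, becomes infected.
  Nia: 1 of 2 neighbours < 2, holds.
  Pia: 1 of 3 neighbours ≥ 1, becomes infected.
Round 3 — checking thresholds:
  Hana: 1 of 2 neighbours < 2, holds.
  Jo: 1 of 2 neighbours ≥ 1, becomes infected.
  Nia: 1 of 2 neighbours < 2, holds.
  Omar: 1 of 4 neighbours < 3, holds.
Round 4 — no new infections; cascade stops.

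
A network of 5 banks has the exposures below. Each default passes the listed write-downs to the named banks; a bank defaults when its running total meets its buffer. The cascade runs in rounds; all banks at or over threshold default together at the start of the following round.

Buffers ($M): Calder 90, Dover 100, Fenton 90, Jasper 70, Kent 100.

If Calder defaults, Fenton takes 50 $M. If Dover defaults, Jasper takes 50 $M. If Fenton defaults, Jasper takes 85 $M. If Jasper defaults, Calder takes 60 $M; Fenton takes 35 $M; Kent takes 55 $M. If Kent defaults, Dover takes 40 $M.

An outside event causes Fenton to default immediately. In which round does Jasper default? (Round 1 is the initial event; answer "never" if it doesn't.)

Round 1 — Fenton defaults (initial).
  Jasper: +85 → 85 ≥ 70
Round 2 — Jasper defaults.
  Calder: +60 → 60 < 90
  Kent: +55 → 55 < 100
No further defaults.

2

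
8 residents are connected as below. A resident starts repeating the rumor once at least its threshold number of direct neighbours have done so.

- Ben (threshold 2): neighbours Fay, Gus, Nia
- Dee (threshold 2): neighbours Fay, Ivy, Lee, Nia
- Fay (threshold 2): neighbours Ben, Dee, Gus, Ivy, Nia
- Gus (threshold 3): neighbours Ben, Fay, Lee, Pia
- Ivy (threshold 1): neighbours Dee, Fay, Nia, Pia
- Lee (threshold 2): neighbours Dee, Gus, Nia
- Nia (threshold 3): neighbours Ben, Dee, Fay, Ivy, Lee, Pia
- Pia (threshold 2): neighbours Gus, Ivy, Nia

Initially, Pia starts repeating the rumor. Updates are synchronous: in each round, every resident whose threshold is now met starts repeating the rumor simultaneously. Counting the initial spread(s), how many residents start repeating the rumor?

Round 1 — Pia starts repeating the rumor (initial).
Round 2 — checking thresholds:
  Gus: 1 of 4 neighbours < 3, below threshold.
  Ivy: 1 of 4 neighbours ≥ 1, starts repeating the rumor.
  Nia: 1 of 6 neighbours < 3, below threshold.
Round 3 — no new spreads; cascade stops.

2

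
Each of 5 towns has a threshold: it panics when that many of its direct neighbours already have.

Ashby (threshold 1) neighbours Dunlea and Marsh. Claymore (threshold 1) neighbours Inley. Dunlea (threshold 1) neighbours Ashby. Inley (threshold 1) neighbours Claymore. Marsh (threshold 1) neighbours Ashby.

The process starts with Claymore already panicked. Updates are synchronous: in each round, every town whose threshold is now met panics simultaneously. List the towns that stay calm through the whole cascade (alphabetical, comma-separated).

Round 1 — Claymore panics (initial).
Round 2 — checking thresholds:
  Inley: 1 of 1 neighbours ≥ 1, panics.
Round 3 — no new panics; cascade stops.

Ashby, Dunlea, Marsh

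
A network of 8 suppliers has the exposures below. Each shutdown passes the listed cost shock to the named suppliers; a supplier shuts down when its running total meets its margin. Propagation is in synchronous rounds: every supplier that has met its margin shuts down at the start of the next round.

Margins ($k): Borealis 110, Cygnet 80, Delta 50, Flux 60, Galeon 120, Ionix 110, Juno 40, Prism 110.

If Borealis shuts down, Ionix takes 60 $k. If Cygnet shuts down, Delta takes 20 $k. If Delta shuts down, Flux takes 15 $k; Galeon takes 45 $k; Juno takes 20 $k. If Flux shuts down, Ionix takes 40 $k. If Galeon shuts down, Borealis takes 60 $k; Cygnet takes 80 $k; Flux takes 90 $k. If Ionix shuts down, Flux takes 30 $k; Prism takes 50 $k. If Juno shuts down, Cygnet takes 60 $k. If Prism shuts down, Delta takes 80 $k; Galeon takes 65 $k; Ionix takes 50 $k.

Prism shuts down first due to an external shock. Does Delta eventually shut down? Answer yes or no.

Round 1 — Prism shuts down (initial).
  Delta: +80 → 80 ≥ 50
  Galeon: +65 → 65 < 120
  Ionix: +50 → 50 < 110
Round 2 — Delta shuts down.
  Flux: +15 → 15 < 60
  Galeon: +45 → 110 < 120
  Juno: +20 → 20 < 40
No further shutdowns.

yes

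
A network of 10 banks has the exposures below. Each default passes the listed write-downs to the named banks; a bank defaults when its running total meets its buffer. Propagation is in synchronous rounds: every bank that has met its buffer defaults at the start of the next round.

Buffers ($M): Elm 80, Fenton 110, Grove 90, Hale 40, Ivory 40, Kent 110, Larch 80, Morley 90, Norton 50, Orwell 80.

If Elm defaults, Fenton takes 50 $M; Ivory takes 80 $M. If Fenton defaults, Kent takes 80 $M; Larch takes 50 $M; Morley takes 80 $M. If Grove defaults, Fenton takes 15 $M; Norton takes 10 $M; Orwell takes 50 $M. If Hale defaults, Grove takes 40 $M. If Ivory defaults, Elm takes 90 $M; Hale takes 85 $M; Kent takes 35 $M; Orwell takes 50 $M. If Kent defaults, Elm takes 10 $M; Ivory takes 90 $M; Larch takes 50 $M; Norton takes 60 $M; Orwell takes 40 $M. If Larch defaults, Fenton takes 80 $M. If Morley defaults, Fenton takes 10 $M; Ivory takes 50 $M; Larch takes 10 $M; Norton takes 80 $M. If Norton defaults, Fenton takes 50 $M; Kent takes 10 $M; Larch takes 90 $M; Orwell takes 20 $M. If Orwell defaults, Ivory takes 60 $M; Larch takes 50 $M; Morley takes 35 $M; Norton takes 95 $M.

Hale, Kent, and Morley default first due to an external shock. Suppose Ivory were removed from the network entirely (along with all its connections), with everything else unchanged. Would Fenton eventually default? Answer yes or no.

yes

With Ivory removed:
Round 1 — Hale, Kent, Morley default (initial).
  Elm: +10 → 10 < 80
  Fenton: +10 → 10 < 110
  Grove: +40 → 40 < 90
  Larch: +50+10 → 60 < 80
  Norton: +60+80 → 140 ≥ 50
  Orwell: +40 → 40 < 80
Round 2 — Norton defaults.
  Fenton: +50 → 60 < 110
  Larch: +90 → 150 ≥ 80
  Orwell: +20 → 60 < 80
Round 3 — Larch defaults.
  Fenton: +80 → 140 ≥ 110
Round 4 — Fenton defaults.
No further defaults.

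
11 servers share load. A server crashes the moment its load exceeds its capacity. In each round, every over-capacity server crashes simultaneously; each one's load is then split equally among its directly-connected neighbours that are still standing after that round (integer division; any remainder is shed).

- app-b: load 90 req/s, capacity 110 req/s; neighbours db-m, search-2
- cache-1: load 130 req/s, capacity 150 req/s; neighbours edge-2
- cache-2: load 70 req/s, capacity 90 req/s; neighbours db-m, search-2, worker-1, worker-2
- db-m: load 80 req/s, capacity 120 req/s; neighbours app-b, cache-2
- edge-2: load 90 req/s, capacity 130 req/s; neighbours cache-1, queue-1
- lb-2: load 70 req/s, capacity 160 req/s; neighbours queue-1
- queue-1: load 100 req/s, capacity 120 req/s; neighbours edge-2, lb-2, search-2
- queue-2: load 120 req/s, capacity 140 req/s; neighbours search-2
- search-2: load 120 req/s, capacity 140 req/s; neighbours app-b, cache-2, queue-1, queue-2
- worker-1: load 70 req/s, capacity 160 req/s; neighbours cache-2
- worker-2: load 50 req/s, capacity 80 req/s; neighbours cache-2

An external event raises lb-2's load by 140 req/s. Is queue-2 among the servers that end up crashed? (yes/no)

Round 1 — lb-2 at 210 > 160. lb-2 crashes.
  lb-2 sheds 210 req/s to queue-1: 210 each.
    queue-1: 100+210 = 310 > 120
Round 2 — queue-1 crashes.
  queue-1 sheds 310 req/s to edge-2, search-2: 155 each.
    edge-2: 90+155 = 245 > 130
    search-2: 120+155 = 275 > 140
Round 3 — edge-2, search-2 crash.
  edge-2 sheds 245 req/s to cache-1: 245 each.
    cache-1: 130+245 = 375 > 150
  search-2 sheds 275 req/s to app-b, cache-2, queue-2: 91 each (2 lost).
    app-b: 90+91 = 181 > 110
    cache-2: 70+91 = 161 > 90
    queue-2: 120+91 = 211 > 140
Round 4 — app-b, cache-1, cache-2, queue-2 crash.
  app-b sheds 181 req/s to db-m: 181 each.
    db-m: 80+181 = 261 > 120
  cache-1 sheds 375 req/s: no online neighbours, lost.
  cache-2 sheds 161 req/s to db-m, worker-1, worker-2: 53 each (2 lost).
    db-m: 261+53 = 314 > 120
    worker-1: 70+53 = 123 ≤ 160
    worker-2: 50+53 = 103 > 80
  queue-2 sheds 211 req/s: no online neighbours, lost.
Round 5 — db-m, worker-2 crash.
  db-m sheds 314 req/s: no online neighbours, lost.
  worker-2 sheds 103 req/s: no online neighbours, lost.
No further crashes.

yes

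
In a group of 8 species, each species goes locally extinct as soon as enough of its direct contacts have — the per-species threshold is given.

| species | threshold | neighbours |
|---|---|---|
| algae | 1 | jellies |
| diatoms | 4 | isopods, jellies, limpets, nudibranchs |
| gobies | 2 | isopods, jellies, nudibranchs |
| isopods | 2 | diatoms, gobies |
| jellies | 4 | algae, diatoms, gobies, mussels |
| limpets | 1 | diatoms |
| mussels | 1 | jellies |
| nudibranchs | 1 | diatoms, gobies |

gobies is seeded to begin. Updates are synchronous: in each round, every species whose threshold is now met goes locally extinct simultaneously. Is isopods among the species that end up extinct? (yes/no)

Round 1 — gobies goes locally extinct (initial).
Round 2 — checking thresholds:
  isopods: 1 of 2 neighbours < 2, not yet.
  jellies: 1 of 4 neighbours < 4, not yet.
  nudibranchs: 1 of 2 neighbours ≥ 1, goes locally extinct.
Round 3 — no new extinctions; cascade stops.

no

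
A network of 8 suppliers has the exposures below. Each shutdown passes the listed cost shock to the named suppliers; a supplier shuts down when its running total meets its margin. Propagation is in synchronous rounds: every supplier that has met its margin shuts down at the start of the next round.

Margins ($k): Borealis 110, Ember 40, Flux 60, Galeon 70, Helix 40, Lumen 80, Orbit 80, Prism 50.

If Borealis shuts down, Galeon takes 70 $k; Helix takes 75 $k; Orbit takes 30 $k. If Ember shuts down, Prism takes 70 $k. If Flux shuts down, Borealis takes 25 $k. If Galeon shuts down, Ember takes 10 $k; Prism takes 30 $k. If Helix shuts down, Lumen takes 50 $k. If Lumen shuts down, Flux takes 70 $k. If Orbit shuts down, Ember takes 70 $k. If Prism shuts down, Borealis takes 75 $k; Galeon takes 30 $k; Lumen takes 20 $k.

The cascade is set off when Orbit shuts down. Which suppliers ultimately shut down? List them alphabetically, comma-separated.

Round 1 — Orbit shuts down (initial).
  Ember: +70 → 70 ≥ 40
Round 2 — Ember shuts down.
  Prism: +70 → 70 ≥ 50
Round 3 — Prism shuts down.
  Borealis: +75 → 75 < 110
  Galeon: +30 → 30 < 70
  Lumen: +20 → 20 < 80
No further shutdowns.

Ember, Orbit, Prism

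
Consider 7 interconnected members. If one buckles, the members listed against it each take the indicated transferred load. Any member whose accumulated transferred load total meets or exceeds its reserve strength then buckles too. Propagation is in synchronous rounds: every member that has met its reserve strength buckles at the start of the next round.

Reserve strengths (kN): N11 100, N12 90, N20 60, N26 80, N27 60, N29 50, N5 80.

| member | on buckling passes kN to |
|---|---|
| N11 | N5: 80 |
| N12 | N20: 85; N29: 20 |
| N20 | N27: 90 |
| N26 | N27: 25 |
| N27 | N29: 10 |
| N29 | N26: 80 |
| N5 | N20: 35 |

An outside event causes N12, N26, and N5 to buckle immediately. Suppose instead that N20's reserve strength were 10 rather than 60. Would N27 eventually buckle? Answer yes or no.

With N20's reserve strength at 10:
Round 1 — N12, N26, N5 buckle (initial).
  N20: +85+35 → 120 ≥ 10
  N27: +25 → 25 < 60
  N29: +20 → 20 < 50
Round 2 — N20 buckles.
  N27: +90 → 115 ≥ 60
Round 3 — N27 buckles.
  N29: +10 → 30 < 50
No further bucklings.

yes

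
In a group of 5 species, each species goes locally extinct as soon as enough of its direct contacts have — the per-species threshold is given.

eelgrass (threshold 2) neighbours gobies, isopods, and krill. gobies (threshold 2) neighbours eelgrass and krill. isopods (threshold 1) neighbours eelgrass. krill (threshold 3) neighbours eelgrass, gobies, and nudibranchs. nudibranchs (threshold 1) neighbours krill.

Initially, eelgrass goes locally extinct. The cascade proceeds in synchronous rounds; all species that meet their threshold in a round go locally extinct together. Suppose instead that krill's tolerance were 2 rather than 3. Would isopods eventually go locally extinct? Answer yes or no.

With krill's tolerance at 2:
Round 1 — eelgrass goes locally extinct (initial).
Round 2 — checking thresholds:
  gobies: 1 of 2 neighbours < 2, not yet.
  isopods: 1 of 1 neighbours ≥ 1, goes locally extinct.
  krill: 1 of 3 neighbours < 2, not yet.
Round 3 — no new extinctions; cascade stops.

yes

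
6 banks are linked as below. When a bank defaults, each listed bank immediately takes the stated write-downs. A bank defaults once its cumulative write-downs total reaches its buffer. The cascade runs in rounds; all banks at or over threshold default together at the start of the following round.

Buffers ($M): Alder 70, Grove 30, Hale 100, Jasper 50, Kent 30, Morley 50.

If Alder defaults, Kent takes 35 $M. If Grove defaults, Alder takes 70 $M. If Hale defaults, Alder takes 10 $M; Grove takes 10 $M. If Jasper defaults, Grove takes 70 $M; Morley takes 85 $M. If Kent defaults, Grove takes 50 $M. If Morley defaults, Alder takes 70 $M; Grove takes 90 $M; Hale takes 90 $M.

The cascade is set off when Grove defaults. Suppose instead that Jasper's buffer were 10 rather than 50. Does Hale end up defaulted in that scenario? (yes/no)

no

With Jasper's buffer at 10:
Round 1 — Grove defaults (initial).
  Alder: +70 → 70 ≥ 70
Round 2 — Alder defaults.
  Kent: +35 → 35 ≥ 30
Round 3 — Kent defaults.
No further defaults.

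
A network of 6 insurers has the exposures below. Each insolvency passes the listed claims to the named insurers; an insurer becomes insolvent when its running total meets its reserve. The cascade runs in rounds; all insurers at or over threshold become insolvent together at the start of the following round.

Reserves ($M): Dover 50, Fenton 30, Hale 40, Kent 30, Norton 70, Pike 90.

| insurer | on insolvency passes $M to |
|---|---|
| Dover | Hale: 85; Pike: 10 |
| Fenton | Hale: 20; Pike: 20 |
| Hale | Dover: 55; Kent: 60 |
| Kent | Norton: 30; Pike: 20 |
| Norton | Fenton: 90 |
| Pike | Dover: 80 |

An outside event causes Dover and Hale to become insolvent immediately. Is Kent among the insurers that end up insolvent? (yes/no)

Round 1 — Dover, Hale become insolvent (initial).
  Kent: +60 → 60 ≥ 30
  Pike: +10 → 10 < 90
Round 2 — Kent becomes insolvent.
  Norton: +30 → 30 < 70
  Pike: +20 → 30 < 90
No further insolvencies.

yes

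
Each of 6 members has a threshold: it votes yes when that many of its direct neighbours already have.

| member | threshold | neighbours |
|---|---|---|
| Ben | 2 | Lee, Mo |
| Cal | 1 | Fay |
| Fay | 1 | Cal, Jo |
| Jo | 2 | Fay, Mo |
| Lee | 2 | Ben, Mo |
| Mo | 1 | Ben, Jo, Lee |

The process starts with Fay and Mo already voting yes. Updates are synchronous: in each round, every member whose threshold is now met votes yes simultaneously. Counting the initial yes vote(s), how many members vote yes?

Round 1 — Fay, Mo vote yes (initial).
Round 2 — checking thresholds:
  Ben: 1 of 2 neighbours < 2, holds.
  Cal: 1 of 1 neighbours ≥ 1, votes yes.
  Jo: 2 of 2 neighbours ≥ 2, votes yes.
  Lee: 1 of 2 neighbours < 2, holds.
Round 3 — no new yes votes; cascade stops.

4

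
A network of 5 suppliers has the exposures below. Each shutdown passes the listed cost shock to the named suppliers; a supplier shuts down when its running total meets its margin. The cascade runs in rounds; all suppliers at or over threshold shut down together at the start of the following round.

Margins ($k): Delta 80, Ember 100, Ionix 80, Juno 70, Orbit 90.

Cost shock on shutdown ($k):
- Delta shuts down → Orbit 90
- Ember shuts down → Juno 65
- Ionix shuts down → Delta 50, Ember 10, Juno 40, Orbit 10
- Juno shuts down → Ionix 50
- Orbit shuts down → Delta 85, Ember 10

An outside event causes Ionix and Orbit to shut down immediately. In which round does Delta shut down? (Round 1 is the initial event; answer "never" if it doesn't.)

2

Round 1 — Ionix, Orbit shut down (initial).
  Delta: +50+85 → 135 ≥ 80
  Ember: +10+10 → 20 < 100
  Juno: +40 → 40 < 70
Round 2 — Delta shuts down.
No further shutdowns.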